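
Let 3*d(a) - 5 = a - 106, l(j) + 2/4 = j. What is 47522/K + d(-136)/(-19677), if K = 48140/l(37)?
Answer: 34134602441/947250780 ≈ 36.035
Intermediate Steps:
l(j) = -½ + j
d(a) = -101/3 + a/3 (d(a) = 5/3 + (a - 106)/3 = 5/3 + (-106 + a)/3 = 5/3 + (-106/3 + a/3) = -101/3 + a/3)
K = 96280/73 (K = 48140/(-½ + 37) = 48140/(73/2) = 48140*(2/73) = 96280/73 ≈ 1318.9)
47522/K + d(-136)/(-19677) = 47522/(96280/73) + (-101/3 + (⅓)*(-136))/(-19677) = 47522*(73/96280) + (-101/3 - 136/3)*(-1/19677) = 1734553/48140 - 79*(-1/19677) = 1734553/48140 + 79/19677 = 34134602441/947250780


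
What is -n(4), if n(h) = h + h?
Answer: -8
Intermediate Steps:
n(h) = 2*h
-n(4) = -2*4 = -1*8 = -8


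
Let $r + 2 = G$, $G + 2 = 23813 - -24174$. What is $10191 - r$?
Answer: $-37792$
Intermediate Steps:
$G = 47985$ ($G = -2 + \left(23813 - -24174\right) = -2 + \left(23813 + 24174\right) = -2 + 47987 = 47985$)
$r = 47983$ ($r = -2 + 47985 = 47983$)
$10191 - r = 10191 - 47983 = -37792$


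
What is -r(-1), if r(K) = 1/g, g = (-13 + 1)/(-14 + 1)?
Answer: -13/12 ≈ -1.0833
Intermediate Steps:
g = 12/13 (g = -12/(-13) = -12*(-1/13) = 12/13 ≈ 0.92308)
r(K) = 13/12 (r(K) = 1/(12/13) = 13/12)
-r(-1) = -1*13/12 = -13/12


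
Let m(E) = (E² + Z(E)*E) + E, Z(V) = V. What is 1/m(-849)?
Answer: 1/1440753 ≈ 6.9408e-7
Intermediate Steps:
m(E) = E + 2*E² (m(E) = (E² + E*E) + E = (E² + E²) + E = 2*E² + E = E + 2*E²)
1/m(-849) = 1/(-849*(1 + 2*(-849))) = 1/(-849*(1 - 1698)) = 1/(-849*(-1697)) = 1/1440753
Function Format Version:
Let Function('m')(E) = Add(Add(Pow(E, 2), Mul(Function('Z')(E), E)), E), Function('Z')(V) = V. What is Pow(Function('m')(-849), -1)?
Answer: Rational(1, 1440753) ≈ 6.9408e-7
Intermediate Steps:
Function('m')(E) = Add(E, Mul(2, Pow(E, 2))) (Function('m')(E) = Add(Add(Pow(E, 2), Mul(E, E)), E) = Add(Add(Pow(E, 2), Pow(E, 2)), E) = Add(Mul(2, Pow(E, 2)), E) = Add(E, Mul(2, Pow(E, 2))))
Pow(Function('m')(-849), -1) = Pow(Mul(-849, Add(1, Mul(2, -849))), -1) = Pow(Mul(-849, Add(1, -1698)), -1) = Pow(Mul(-849, -1697), -1) = Pow(1440753, -1) = Rational(1, 1440753)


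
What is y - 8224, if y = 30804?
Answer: 22580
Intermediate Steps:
y - 8224 = 30804 - 8224 = 22580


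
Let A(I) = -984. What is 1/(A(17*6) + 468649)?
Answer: 1/467665 ≈ 2.1383e-6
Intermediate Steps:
1/(A(17*6) + 468649) = 1/(-984 + 468649) = 1/467665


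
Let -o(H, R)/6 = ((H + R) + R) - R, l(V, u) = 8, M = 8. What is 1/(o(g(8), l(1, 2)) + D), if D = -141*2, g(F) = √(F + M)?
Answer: -1/354 ≈ -0.0028249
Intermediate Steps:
g(F) = √(8 + F) (g(F) = √(F + 8) = √(8 + F))
o(H, R) = -6*H - 6*R (o(H, R) = -6*(((H + R) + R) - R) = -6*((H + 2*R) - R) = -6*(H + R) = -6*H - 6*R)
D = -282
1/(o(g(8), l(1, 2)) + D) = 1/((-6*√(8 + 8) - 6*8) - 282) = 1/((-6*√16 - 48) - 282) = 1/((-6*4 - 48) - 282) = 1/((-24 - 48) - 282) = 1/(-72 - 282) = 1/(-354) = -1/354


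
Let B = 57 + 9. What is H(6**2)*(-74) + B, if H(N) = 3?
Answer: -156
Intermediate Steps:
B = 66
H(6**2)*(-74) + B = 3*(-74) + 66 = -222 + 66 = -156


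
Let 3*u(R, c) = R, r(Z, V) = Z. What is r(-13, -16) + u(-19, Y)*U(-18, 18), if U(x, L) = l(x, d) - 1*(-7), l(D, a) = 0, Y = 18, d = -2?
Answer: -172/3 ≈ -57.333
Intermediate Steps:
u(R, c) = R/3
U(x, L) = 7 (U(x, L) = 0 - 1*(-7) = 0 + 7 = 7)
r(-13, -16) + u(-19, Y)*U(-18, 18) = -13 + ((⅓)*(-19))*7 = -13 - 19/3*7 = -13 - 133/3 = -172/3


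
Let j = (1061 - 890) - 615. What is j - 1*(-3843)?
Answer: 3399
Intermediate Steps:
j = -444 (j = 171 - 615 = -444)
j - 1*(-3843) = -444 - 1*(-3843) = -444 + 3843 = 3399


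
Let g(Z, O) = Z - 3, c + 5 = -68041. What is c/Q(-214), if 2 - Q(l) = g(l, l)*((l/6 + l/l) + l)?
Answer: 9279/7358 ≈ 1.2611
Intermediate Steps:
c = -68046 (c = -5 - 68041 = -68046)
g(Z, O) = -3 + Z
Q(l) = 2 - (1 + 7*l/6)*(-3 + l) (Q(l) = 2 - (-3 + l)*((l/6 + l/l) + l) = 2 - (-3 + l)*((l*(1/6) + 1) + l) = 2 - (-3 + l)*((l/6 + 1) + l) = 2 - (-3 + l)*((1 + l/6) + l) = 2 - (-3 + l)*(1 + 7*l/6) = 2 - (1 + 7*l/6)*(-3 + l))
c/Q(-214) = -68046/(5 - 7/6*(-214)**2 + (5/2)*(-214)) = -68046/(5 - 7/6*45796 - 535) = -68046/(5 - 160286/3 - 535) = -68046/(-161876/3) = -68046*(-3/161876) = 9279/7358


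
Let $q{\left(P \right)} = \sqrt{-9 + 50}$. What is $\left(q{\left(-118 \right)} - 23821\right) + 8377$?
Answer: $-15444 + \sqrt{41} \approx -15438.0$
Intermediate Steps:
$q{\left(P \right)} = \sqrt{41}$
$\left(q{\left(-118 \right)} - 23821\right) + 8377 = \left(\sqrt{41} - 23821\right) + 8377 = \left(-23821 + \sqrt{41}\right) + 8377 = -15444 + \sqrt{41}$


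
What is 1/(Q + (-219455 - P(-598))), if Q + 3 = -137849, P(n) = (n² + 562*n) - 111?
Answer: -1/378724 ≈ -2.6404e-6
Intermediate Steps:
P(n) = -111 + n² + 562*n
Q = -137852 (Q = -3 - 137849 = -137852)
1/(Q + (-219455 - P(-598))) = 1/(-137852 + (-219455 - (-111 + (-598)² + 562*(-598)))) = 1/(-137852 + (-219455 - (-111 + 357604 - 336076))) = 1/(-137852 + (-219455 - 1*21417)) = 1/(-137852 + (-219455 - 21417)) = 1/(-137852 - 240872) = 1/(-378724) = -1/378724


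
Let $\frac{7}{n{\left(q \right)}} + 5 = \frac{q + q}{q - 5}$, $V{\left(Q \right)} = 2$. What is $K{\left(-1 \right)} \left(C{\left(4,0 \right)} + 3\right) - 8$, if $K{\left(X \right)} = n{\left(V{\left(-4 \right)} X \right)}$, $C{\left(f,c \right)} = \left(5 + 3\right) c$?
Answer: $- \frac{395}{31} \approx -12.742$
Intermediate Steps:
$C{\left(f,c \right)} = 8 c$
$n{\left(q \right)} = \frac{7}{-5 + \frac{2 q}{-5 + q}}$ ($n{\left(q \right)} = \frac{7}{-5 + \frac{q + q}{q - 5}} = \frac{7}{-5 + \frac{2 q}{-5 + q}}$)
$K{\left(X \right)} = \frac{7 \left(5 - 2 X\right)}{-25 + 6 X}$ ($K{\left(X \right)} = \frac{7 \left(5 - 2 X\right)}{-25 + 3 \cdot 2 X} = \frac{7 \left(5 - 2 X\right)}{-25 + 6 X}$)
$K{\left(-1 \right)} \left(C{\left(4,0 \right)} + 3\right) - 8 = \frac{7 \left(5 - -2\right)}{-25 + 6 \left(-1\right)} \left(8 \cdot 0 + 3\right) - 8 = \frac{7 \left(5 + 2\right)}{-25 - 6} \left(0 + 3\right) - 8 = 7 \frac{1}{-31} \cdot 7 \cdot 3 - 8 = 7 \left(- \frac{1}{31}\right) 7 \cdot 3 - 8 = \left(- \frac{49}{31}\right) 3 - 8 = - \frac{147}{31} - 8 = - \frac{395}{31}$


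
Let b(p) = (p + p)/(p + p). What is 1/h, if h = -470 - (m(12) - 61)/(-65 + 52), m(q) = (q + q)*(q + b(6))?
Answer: -13/5859 ≈ -0.0022188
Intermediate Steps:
b(p) = 1 (b(p) = (2*p)/((2*p)) = (2*p)*(1/(2*p)) = 1)
m(q) = 2*q*(1 + q) (m(q) = (q + q)*(q + 1) = (2*q)*(1 + q) = 2*q*(1 + q))
h = -5859/13 (h = -470 - (2*12*(1 + 12) - 61)/(-65 + 52) = -470 - (2*12*13 - 61)/(-13) = -470 - (312 - 61)*(-1)/13 = -470 - 251*(-1)/13 = -470 - 1*(-251/13) = -470 + 251/13 = -5859/13 ≈ -450.69)
1/h = 1/(-5859/13) = -13/5859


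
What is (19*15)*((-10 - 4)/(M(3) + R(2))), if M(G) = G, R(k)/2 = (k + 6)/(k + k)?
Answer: -570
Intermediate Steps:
R(k) = (6 + k)/k (R(k) = 2*((k + 6)/(k + k)) = 2*((6 + k)/((2*k))) = 2*((6 + k)*(1/(2*k))) = 2*((6 + k)/(2*k)) = (6 + k)/k)
(19*15)*((-10 - 4)/(M(3) + R(2))) = (19*15)*((-10 - 4)/(3 + (6 + 2)/2)) = 285*(-14/(3 + (1/2)*8)) = 285*(-14/(3 + 4)) = 285*(-14/7) = 285*(-14*1/7) = 285*(-2) = -570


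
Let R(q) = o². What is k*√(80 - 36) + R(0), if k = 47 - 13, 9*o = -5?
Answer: 25/81 + 68*√11 ≈ 225.84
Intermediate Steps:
o = -5/9 (o = (⅑)*(-5) = -5/9 ≈ -0.55556)
k = 34
R(q) = 25/81 (R(q) = (-5/9)² = 25/81)
k*√(80 - 36) + R(0) = 34*√(80 - 36) + 25/81 = 34*√44 + 25/81 = 34*(2*√11) + 25/81 = 68*√11 + 25/81 = 25/81 + 68*√11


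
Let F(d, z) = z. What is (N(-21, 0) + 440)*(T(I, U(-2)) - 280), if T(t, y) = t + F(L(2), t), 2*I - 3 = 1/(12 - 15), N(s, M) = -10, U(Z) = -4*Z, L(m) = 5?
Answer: -357760/3 ≈ -1.1925e+5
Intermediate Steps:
I = 4/3 (I = 3/2 + 1/(2*(12 - 15)) = 3/2 + (1/2)/(-3) = 3/2 + (1/2)*(-1/3) = 3/2 - 1/6 = 4/3 ≈ 1.3333)
T(t, y) = 2*t (T(t, y) = t + t = 2*t)
(N(-21, 0) + 440)*(T(I, U(-2)) - 280) = (-10 + 440)*(2*(4/3) - 280) = 430*(8/3 - 280) = 430*(-832/3) = -357760/3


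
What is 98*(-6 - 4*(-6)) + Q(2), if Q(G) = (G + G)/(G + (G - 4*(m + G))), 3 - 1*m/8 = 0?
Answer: 44099/25 ≈ 1764.0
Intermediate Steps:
m = 24 (m = 24 - 8*0 = 24 + 0 = 24)
Q(G) = 2*G/(-96 - 2*G) (Q(G) = (G + G)/(G + (G - 4*(24 + G))) = (2*G)/(G + (G - (96 + 4*G))) = (2*G)/(G + (G + (-96 - 4*G))) = (2*G)/(G + (-96 - 3*G)) = (2*G)/(-96 - 2*G) = 2*G/(-96 - 2*G))
98*(-6 - 4*(-6)) + Q(2) = 98*(-6 - 4*(-6)) - 1*2/(48 + 2) = 98*(-6 + 24) - 1*2/50 = 98*18 - 1*2*1/50 = 1764 - 1/25 = 44099/25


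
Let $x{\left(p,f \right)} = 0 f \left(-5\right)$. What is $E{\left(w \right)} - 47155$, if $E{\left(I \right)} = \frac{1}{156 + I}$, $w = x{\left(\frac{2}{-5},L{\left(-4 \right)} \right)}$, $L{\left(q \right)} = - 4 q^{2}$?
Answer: $- \frac{7356179}{156} \approx -47155.0$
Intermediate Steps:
$x{\left(p,f \right)} = 0$ ($x{\left(p,f \right)} = 0 \left(-5\right) = 0$)
$w = 0$
$E{\left(w \right)} - 47155 = \frac{1}{156 + 0} - 47155 = \frac{1}{156} - 47155 = - \frac{7356179}{156}$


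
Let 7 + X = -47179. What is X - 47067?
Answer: -94253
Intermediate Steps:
X = -47186 (X = -7 - 47179 = -47186)
X - 47067 = -47186 - 47067 = -94253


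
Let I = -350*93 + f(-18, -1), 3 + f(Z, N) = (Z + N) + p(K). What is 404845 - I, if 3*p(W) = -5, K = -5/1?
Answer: 1312256/3 ≈ 4.3742e+5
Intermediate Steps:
K = -5 (K = -5*1 = -5)
p(W) = -5/3 (p(W) = (1/3)*(-5) = -5/3)
f(Z, N) = -14/3 + N + Z (f(Z, N) = -3 + ((Z + N) - 5/3) = -3 + ((N + Z) - 5/3) = -3 + (-5/3 + N + Z) = -14/3 + N + Z)
I = -97721/3 (I = -350*93 + (-14/3 - 1 - 18) = -32550 - 71/3 = -97721/3 ≈ -32574.)
404845 - I = 404845 - 1*(-97721/3) = 404845 + 97721/3 = 1312256/3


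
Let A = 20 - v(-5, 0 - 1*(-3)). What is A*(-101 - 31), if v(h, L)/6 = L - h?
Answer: 3696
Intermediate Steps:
v(h, L) = -6*h + 6*L (v(h, L) = 6*(L - h) = -6*h + 6*L)
A = -28 (A = 20 - (-6*(-5) + 6*(0 - 1*(-3))) = 20 - (30 + 6*(0 + 3)) = 20 - (30 + 6*3) = 20 - (30 + 18) = 20 - 1*48 = 20 - 48 = -28)
A*(-101 - 31) = -28*(-101 - 31) = -28*(-132) = 3696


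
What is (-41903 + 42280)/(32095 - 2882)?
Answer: 377/29213 ≈ 0.012905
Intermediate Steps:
(-41903 + 42280)/(32095 - 2882) = 377/29213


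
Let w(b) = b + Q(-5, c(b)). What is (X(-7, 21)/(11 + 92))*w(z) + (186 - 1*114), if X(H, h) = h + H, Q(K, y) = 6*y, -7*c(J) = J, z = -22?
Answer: 7372/103 ≈ 71.573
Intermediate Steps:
c(J) = -J/7
X(H, h) = H + h
w(b) = b/7 (w(b) = b + 6*(-b/7) = b - 6*b/7 = b/7)
(X(-7, 21)/(11 + 92))*w(z) + (186 - 1*114) = ((-7 + 21)/(11 + 92))*((⅐)*(-22)) + (186 - 1*114) = (14/103)*(-22/7) + (186 - 114) = (14*(1/103))*(-22/7) + 72 = (14/103)*(-22/7) + 72 = -44/103 + 72 = 7372/103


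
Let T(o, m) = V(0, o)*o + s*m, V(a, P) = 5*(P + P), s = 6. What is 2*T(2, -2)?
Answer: 56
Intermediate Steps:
V(a, P) = 10*P (V(a, P) = 5*(2*P) = 10*P)
T(o, m) = 6*m + 10*o² (T(o, m) = (10*o)*o + 6*m = 10*o² + 6*m = 6*m + 10*o²)
2*T(2, -2) = 2*(6*(-2) + 10*2²) = 2*(-12 + 10*4) = 2*(-12 + 40) = 2*28 = 56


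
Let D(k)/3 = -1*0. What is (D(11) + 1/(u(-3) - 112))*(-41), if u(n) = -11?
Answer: ⅓ ≈ 0.33333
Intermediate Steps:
D(k) = 0 (D(k) = 3*(-1*0) = 3*0 = 0)
(D(11) + 1/(u(-3) - 112))*(-41) = (0 + 1/(-11 - 112))*(-41) = (0 + 1/(-123))*(-41) = (0 - 1/123)*(-41) = -1/123*(-41) = ⅓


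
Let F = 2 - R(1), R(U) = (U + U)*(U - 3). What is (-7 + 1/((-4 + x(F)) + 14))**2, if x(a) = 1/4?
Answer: 80089/1681 ≈ 47.644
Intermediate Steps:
R(U) = 2*U*(-3 + U) (R(U) = (2*U)*(-3 + U) = 2*U*(-3 + U))
F = 6 (F = 2 - 2*(-3 + 1) = 2 - 2*(-2) = 2 - 1*(-4) = 2 + 4 = 6)
x(a) = 1/4
(-7 + 1/((-4 + x(F)) + 14))**2 = (-7 + 1/((-4 + 1/4) + 14))**2 = (-7 + 1/(-15/4 + 14))**2 = (-7 + 1/(41/4))**2 = (-7 + 4/41)**2 = (-283/41)**2 = 80089/1681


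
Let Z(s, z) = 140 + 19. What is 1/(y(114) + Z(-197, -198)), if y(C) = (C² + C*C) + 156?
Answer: 1/26307 ≈ 3.8013e-5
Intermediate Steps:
y(C) = 156 + 2*C² (y(C) = (C² + C²) + 156 = 2*C² + 156 = 156 + 2*C²)
Z(s, z) = 159
1/(y(114) + Z(-197, -198)) = 1/((156 + 2*114²) + 159) = 1/((156 + 2*12996) + 159) = 1/((156 + 25992) + 159) = 1/(26148 + 159) = 1/26307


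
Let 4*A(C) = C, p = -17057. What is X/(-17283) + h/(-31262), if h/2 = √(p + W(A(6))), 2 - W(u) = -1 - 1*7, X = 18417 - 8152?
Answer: -10265/17283 - I*√17047/15631 ≈ -0.59394 - 0.0083529*I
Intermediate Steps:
A(C) = C/4
X = 10265
W(u) = 10 (W(u) = 2 - (-1 - 1*7) = 2 - (-1 - 7) = 2 - 1*(-8) = 2 + 8 = 10)
h = 2*I*√17047 (h = 2*√(-17057 + 10) = 2*√(-17047) = 2*(I*√17047) = 2*I*√17047 ≈ 261.13*I)
X/(-17283) + h/(-31262) = 10265/(-17283) + (2*I*√17047)/(-31262) = 10265*(-1/17283) + (2*I*√17047)*(-1/31262) = -10265/17283 - I*√17047/15631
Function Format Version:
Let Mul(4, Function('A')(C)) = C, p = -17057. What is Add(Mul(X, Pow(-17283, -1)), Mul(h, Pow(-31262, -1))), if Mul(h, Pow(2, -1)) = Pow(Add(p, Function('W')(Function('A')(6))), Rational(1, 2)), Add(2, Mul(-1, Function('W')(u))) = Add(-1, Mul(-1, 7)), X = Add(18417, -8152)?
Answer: Add(Rational(-10265, 17283), Mul(Rational(-1, 15631), I, Pow(17047, Rational(1, 2)))) ≈ Add(-0.59394, Mul(-0.0083529, I))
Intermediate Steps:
Function('A')(C) = Mul(Rational(1, 4), C)
X = 10265
Function('W')(u) = 10 (Function('W')(u) = Add(2, Mul(-1, Add(-1, Mul(-1, 7)))) = Add(2, Mul(-1, Add(-1, -7))) = Add(2, Mul(-1, -8)) = Add(2, 8) = 10)
h = Mul(2, I, Pow(17047, Rational(1, 2))) (h = Mul(2, Pow(Add(-17057, 10), Rational(1, 2))) = Mul(2, Pow(-17047, Rational(1, 2))) = Mul(2, Mul(I, Pow(17047, Rational(1, 2)))) = Mul(2, I, Pow(17047, Rational(1, 2))) ≈ Mul(261.13, I))
Add(Mul(X, Pow(-17283, -1)), Mul(h, Pow(-31262, -1))) = Add(Mul(10265, Pow(-17283, -1)), Mul(Mul(2, I, Pow(17047, Rational(1, 2))), Pow(-31262, -1))) = Add(Mul(10265, Rational(-1, 17283)), Mul(Mul(2, I, Pow(17047, Rational(1, 2))), Rational(-1, 31262))) = Add(Rational(-10265, 17283), Mul(Rational(-1, 15631), I, Pow(17047, Rational(1, 2))))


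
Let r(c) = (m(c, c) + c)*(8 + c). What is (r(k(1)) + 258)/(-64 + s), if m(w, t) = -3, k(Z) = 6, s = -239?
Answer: -100/101 ≈ -0.99010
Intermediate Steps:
r(c) = (-3 + c)*(8 + c)
(r(k(1)) + 258)/(-64 + s) = ((-24 + 6² + 5*6) + 258)/(-64 - 239) = ((-24 + 36 + 30) + 258)/(-303) = (42 + 258)*(-1/303) = 300*(-1/303) = -100/101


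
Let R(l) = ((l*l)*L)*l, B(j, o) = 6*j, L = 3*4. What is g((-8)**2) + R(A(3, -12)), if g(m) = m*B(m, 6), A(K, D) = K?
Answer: 24900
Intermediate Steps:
L = 12
g(m) = 6*m**2 (g(m) = m*(6*m) = 6*m**2)
R(l) = 12*l**3 (R(l) = ((l*l)*12)*l = (l**2*12)*l = (12*l**2)*l = 12*l**3)
g((-8)**2) + R(A(3, -12)) = 6*((-8)**2)**2 + 12*3**3 = 6*64**2 + 12*27 = 6*4096 + 324 = 24576 + 324 = 24900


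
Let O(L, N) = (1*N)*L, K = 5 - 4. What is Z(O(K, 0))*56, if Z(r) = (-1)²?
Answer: 56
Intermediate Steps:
K = 1
O(L, N) = L*N (O(L, N) = N*L = L*N)
Z(r) = 1
Z(O(K, 0))*56 = 1*56 = 56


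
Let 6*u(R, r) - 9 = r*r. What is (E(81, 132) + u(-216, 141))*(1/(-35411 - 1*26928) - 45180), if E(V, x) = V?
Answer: -9564752567316/62339 ≈ -1.5343e+8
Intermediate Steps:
u(R, r) = 3/2 + r²/6 (u(R, r) = 3/2 + (r*r)/6 = 3/2 + r²/6)
(E(81, 132) + u(-216, 141))*(1/(-35411 - 1*26928) - 45180) = (81 + (3/2 + (⅙)*141²))*(1/(-35411 - 1*26928) - 45180) = (81 + (3/2 + (⅙)*19881))*(1/(-35411 - 26928) - 45180) = (81 + (3/2 + 6627/2))*(1/(-62339) - 45180) = (81 + 3315)*(-1/62339 - 45180) = 3396*(-2816476021/62339) = -9564752567316/62339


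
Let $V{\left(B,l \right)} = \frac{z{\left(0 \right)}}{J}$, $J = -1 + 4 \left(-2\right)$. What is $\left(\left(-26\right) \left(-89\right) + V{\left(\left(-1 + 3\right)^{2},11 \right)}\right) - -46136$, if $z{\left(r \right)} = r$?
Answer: $48450$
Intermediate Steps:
$J = -9$ ($J = -1 - 8 = -9$)
$V{\left(B,l \right)} = 0$ ($V{\left(B,l \right)} = \frac{0}{-9} = 0 \left(- \frac{1}{9}\right) = 0$)
$\left(\left(-26\right) \left(-89\right) + V{\left(\left(-1 + 3\right)^{2},11 \right)}\right) - -46136 = \left(\left(-26\right) \left(-89\right) + 0\right) - -46136 = \left(2314 + 0\right) + 46136 = 2314 + 46136 = 48450$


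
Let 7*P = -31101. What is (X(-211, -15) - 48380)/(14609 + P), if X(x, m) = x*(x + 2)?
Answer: -4281/10166 ≈ -0.42111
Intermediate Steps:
P = -4443 (P = (⅐)*(-31101) = -4443)
X(x, m) = x*(2 + x)
(X(-211, -15) - 48380)/(14609 + P) = (-211*(2 - 211) - 48380)/(14609 - 4443) = (-211*(-209) - 48380)/10166 = (44099 - 48380)*(1/10166) = -4281*1/10166 = -4281/10166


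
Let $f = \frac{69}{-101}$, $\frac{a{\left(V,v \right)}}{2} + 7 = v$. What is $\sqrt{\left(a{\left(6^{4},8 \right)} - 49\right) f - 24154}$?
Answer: $\frac{i \sqrt{246067411}}{101} \approx 155.31 i$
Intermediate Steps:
$a{\left(V,v \right)} = -14 + 2 v$
$f = - \frac{69}{101}$ ($f = 69 \left(- \frac{1}{101}\right) = - \frac{69}{101} \approx -0.68317$)
$\sqrt{\left(a{\left(6^{4},8 \right)} - 49\right) f - 24154} = \sqrt{\left(\left(-14 + 2 \cdot 8\right) - 49\right) \left(- \frac{69}{101}\right) - 24154} = \sqrt{\left(\left(-14 + 16\right) - 49\right) \left(- \frac{69}{101}\right) - 24154} = \sqrt{\left(2 - 49\right) \left(- \frac{69}{101}\right) - 24154} = \sqrt{\left(-47\right) \left(- \frac{69}{101}\right) - 24154} = \sqrt{\frac{3243}{101} - 24154} = \sqrt{- \frac{2436311}{101}} = \frac{i \sqrt{246067411}}{101}$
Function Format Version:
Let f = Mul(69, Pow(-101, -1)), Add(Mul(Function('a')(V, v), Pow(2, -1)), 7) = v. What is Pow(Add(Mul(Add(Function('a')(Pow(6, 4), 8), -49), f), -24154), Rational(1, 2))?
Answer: Mul(Rational(1, 101), I, Pow(246067411, Rational(1, 2))) ≈ Mul(155.31, I)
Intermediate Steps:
Function('a')(V, v) = Add(-14, Mul(2, v))
f = Rational(-69, 101) (f = Mul(69, Rational(-1, 101)) = Rational(-69, 101) ≈ -0.68317)
Pow(Add(Mul(Add(Function('a')(Pow(6, 4), 8), -49), f), -24154), Rational(1, 2)) = Pow(Add(Mul(Add(Add(-14, Mul(2, 8)), -49), Rational(-69, 101)), -24154), Rational(1, 2)) = Pow(Add(Mul(Add(Add(-14, 16), -49), Rational(-69, 101)), -24154), Rational(1, 2)) = Pow(Add(Mul(Add(2, -49), Rational(-69, 101)), -24154), Rational(1, 2)) = Pow(Add(Mul(-47, Rational(-69, 101)), -24154), Rational(1, 2)) = Pow(Add(Rational(3243, 101), -24154), Rational(1, 2)) = Pow(Rational(-2436311, 101), Rational(1, 2)) = Mul(Rational(1, 101), I, Pow(246067411, Rational(1, 2)))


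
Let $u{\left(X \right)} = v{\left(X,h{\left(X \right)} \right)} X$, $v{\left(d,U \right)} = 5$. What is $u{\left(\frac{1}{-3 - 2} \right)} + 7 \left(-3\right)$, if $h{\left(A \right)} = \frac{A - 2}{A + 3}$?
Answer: $-22$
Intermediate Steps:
$h{\left(A \right)} = \frac{-2 + A}{3 + A}$
$u{\left(X \right)} = 5 X$
$u{\left(\frac{1}{-3 - 2} \right)} + 7 \left(-3\right) = \frac{5}{-3 - 2} + 7 \left(-3\right) = \frac{5}{-5} - 21 = 5 \left(- \frac{1}{5}\right) - 21 = -1 - 21 = -22$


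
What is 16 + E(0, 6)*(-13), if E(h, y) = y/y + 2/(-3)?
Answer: 35/3 ≈ 11.667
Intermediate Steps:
E(h, y) = ⅓ (E(h, y) = 1 + 2*(-⅓) = 1 - ⅔ = ⅓)
16 + E(0, 6)*(-13) = 16 + (⅓)*(-13) = 16 - 13/3 = 35/3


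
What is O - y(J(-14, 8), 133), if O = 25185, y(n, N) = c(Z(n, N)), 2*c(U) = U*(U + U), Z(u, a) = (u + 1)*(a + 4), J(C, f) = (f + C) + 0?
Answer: -444040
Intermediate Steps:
J(C, f) = C + f (J(C, f) = (C + f) + 0 = C + f)
Z(u, a) = (1 + u)*(4 + a)
c(U) = U² (c(U) = (U*(U + U))/2 = (U*(2*U))/2 = (2*U²)/2 = U²)
y(n, N) = (4 + N + 4*n + N*n)²
O - y(J(-14, 8), 133) = 25185 - (4 + 133 + 4*(-14 + 8) + 133*(-14 + 8))² = 25185 - (4 + 133 + 4*(-6) + 133*(-6))² = 25185 - (4 + 133 - 24 - 798)² = 25185 - 1*(-685)² = 25185 - 1*469225 = 25185 - 469225 = -444040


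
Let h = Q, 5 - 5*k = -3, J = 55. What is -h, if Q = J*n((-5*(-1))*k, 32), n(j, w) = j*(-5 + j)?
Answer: -1320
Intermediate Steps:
k = 8/5 (k = 1 - ⅕*(-3) = 1 + ⅗ = 8/5 ≈ 1.6000)
Q = 1320 (Q = 55*((-5*(-1)*(8/5))*(-5 - 5*(-1)*(8/5))) = 55*((5*(8/5))*(-5 + 5*(8/5))) = 55*(8*(-5 + 8)) = 55*(8*3) = 55*24 = 1320)
h = 1320
-h = -1*1320 = -1320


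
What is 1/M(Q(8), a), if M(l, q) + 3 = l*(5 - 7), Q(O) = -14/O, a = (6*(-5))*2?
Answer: 2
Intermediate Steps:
a = -60 (a = -30*2 = -60)
M(l, q) = -3 - 2*l (M(l, q) = -3 + l*(5 - 7) = -3 + l*(-2) = -3 - 2*l)
1/M(Q(8), a) = 1/(-3 - (-28)/8) = 1/(-3 - 2*(-7/4)) = 1/(-3 + 7/2) = 1/(½) = 2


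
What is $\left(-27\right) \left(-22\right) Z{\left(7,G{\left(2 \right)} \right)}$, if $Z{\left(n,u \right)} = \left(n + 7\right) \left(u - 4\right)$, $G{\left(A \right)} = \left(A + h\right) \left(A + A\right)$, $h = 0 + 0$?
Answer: $33264$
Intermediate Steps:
$h = 0$
$G{\left(A \right)} = 2 A^{2}$ ($G{\left(A \right)} = \left(A + 0\right) \left(A + A\right) = A 2 A = 2 A^{2}$)
$Z{\left(n,u \right)} = \left(-4 + u\right) \left(7 + n\right)$ ($Z{\left(n,u \right)} = \left(7 + n\right) \left(-4 + u\right) = \left(-4 + u\right) \left(7 + n\right)$)
$\left(-27\right) \left(-22\right) Z{\left(7,G{\left(2 \right)} \right)} = \left(-27\right) \left(-22\right) \left(-28 - 28 + 7 \cdot 2 \cdot 2^{2} + 7 \cdot 2 \cdot 2^{2}\right) = 594 \left(-28 - 28 + 7 \cdot 2 \cdot 4 + 7 \cdot 2 \cdot 4\right) = 594 \left(-28 - 28 + 7 \cdot 8 + 7 \cdot 8\right) = 594 \left(-28 - 28 + 56 + 56\right) = 594 \cdot 56 = 33264$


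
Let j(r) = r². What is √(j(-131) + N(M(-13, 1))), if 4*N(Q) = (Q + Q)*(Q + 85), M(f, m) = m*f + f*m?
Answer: √16394 ≈ 128.04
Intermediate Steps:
M(f, m) = 2*f*m (M(f, m) = f*m + f*m = 2*f*m)
N(Q) = Q*(85 + Q)/2 (N(Q) = ((Q + Q)*(Q + 85))/4 = ((2*Q)*(85 + Q))/4 = (2*Q*(85 + Q))/4 = Q*(85 + Q)/2)
√(j(-131) + N(M(-13, 1))) = √((-131)² + (2*(-13)*1)*(85 + 2*(-13)*1)/2) = √(17161 + (½)*(-26)*(85 - 26)) = √(17161 + (½)*(-26)*59) = √(17161 - 767) = √16394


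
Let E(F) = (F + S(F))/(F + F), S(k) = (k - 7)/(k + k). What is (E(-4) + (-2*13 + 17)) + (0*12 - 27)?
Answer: -2283/64 ≈ -35.672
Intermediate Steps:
S(k) = (-7 + k)/(2*k) (S(k) = (-7 + k)/((2*k)) = (-7 + k)*(1/(2*k)) = (-7 + k)/(2*k))
E(F) = (F + (-7 + F)/(2*F))/(2*F) (E(F) = (F + (-7 + F)/(2*F))/(F + F) = (F + (-7 + F)/(2*F))/((2*F)) = (F + (-7 + F)/(2*F))*(1/(2*F)) = (F + (-7 + F)/(2*F))/(2*F))
(E(-4) + (-2*13 + 17)) + (0*12 - 27) = ((1/4)*(-7 - 4 + 2*(-4)**2)/(-4)**2 + (-2*13 + 17)) + (0*12 - 27) = ((1/4)*(1/16)*(-7 - 4 + 2*16) + (-26 + 17)) + (0 - 27) = ((1/4)*(1/16)*(-7 - 4 + 32) - 9) - 27 = ((1/4)*(1/16)*21 - 9) - 27 = (21/64 - 9) - 27 = -555/64 - 27 = -2283/64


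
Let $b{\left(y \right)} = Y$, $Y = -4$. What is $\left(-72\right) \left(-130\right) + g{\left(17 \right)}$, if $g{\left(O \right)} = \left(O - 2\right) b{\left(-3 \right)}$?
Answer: $9300$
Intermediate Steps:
$b{\left(y \right)} = -4$
$g{\left(O \right)} = 8 - 4 O$ ($g{\left(O \right)} = \left(O - 2\right) \left(-4\right) = \left(-2 + O\right) \left(-4\right) = 8 - 4 O$)
$\left(-72\right) \left(-130\right) + g{\left(17 \right)} = \left(-72\right) \left(-130\right) + \left(8 - 68\right) = 9360 + \left(8 - 68\right) = 9360 - 60 = 9300$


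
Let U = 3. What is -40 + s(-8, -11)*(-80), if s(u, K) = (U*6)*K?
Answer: 15800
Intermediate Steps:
s(u, K) = 18*K (s(u, K) = (3*6)*K = 18*K)
-40 + s(-8, -11)*(-80) = -40 + (18*(-11))*(-80) = -40 - 198*(-80) = -40 + 15840 = 15800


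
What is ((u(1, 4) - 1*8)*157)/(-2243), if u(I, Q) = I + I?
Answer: 942/2243 ≈ 0.41997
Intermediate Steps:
u(I, Q) = 2*I
((u(1, 4) - 1*8)*157)/(-2243) = ((2*1 - 1*8)*157)/(-2243) = ((2 - 8)*157)*(-1/2243) = -6*157*(-1/2243) = -942*(-1/2243) = 942/2243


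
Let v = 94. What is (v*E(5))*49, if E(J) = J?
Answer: 23030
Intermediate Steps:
(v*E(5))*49 = (94*5)*49 = 470*49 = 23030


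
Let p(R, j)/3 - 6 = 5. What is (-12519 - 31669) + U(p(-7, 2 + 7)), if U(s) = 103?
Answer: -44085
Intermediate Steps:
p(R, j) = 33 (p(R, j) = 18 + 3*5 = 18 + 15 = 33)
(-12519 - 31669) + U(p(-7, 2 + 7)) = (-12519 - 31669) + 103 = -44188 + 103 = -44085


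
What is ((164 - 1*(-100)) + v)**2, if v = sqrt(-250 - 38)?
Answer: 69408 + 6336*I*sqrt(2) ≈ 69408.0 + 8960.5*I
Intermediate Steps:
v = 12*I*sqrt(2) (v = sqrt(-288) = 12*I*sqrt(2) ≈ 16.971*I)
((164 - 1*(-100)) + v)**2 = ((164 - 1*(-100)) + 12*I*sqrt(2))**2 = ((164 + 100) + 12*I*sqrt(2))**2 = (264 + 12*I*sqrt(2))**2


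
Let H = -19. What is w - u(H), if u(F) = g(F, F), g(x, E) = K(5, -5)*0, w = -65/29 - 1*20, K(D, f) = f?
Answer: -645/29 ≈ -22.241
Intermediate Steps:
w = -645/29 (w = -65*1/29 - 20 = -65/29 - 20 = -645/29 ≈ -22.241)
g(x, E) = 0 (g(x, E) = -5*0 = 0)
u(F) = 0
w - u(H) = -645/29 - 1*0 = -645/29 + 0 = -645/29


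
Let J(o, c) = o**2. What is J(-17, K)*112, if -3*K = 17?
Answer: 32368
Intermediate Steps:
K = -17/3 (K = -1/3*17 = -17/3 ≈ -5.6667)
J(-17, K)*112 = (-17)**2*112 = 289*112 = 32368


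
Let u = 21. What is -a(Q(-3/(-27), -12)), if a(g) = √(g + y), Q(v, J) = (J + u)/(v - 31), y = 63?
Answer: -3*√538486/278 ≈ -7.9189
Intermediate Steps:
Q(v, J) = (21 + J)/(-31 + v) (Q(v, J) = (J + 21)/(v - 31) = (21 + J)/(-31 + v))
a(g) = √(63 + g) (a(g) = √(g + 63) = √(63 + g))
-a(Q(-3/(-27), -12)) = -√(63 + (21 - 12)/(-31 - 3/(-27))) = -√(63 + 9/(-31 - 3*(-1/27))) = -√(63 + 9/(-31 + ⅑)) = -√(63 + 9/(-278/9)) = -√(63 - 9/278*9) = -√(63 - 81/278) = -√(17433/278) = -3*√538486/278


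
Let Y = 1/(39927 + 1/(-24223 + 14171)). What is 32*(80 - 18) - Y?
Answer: 796270856700/401346203 ≈ 1984.0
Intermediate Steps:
Y = 10052/401346203 (Y = 1/(39927 + 1/(-10052)) = 1/(39927 - 1/10052) = 1/(401346203/10052) = 10052/401346203 ≈ 2.5046e-5)
32*(80 - 18) - Y = 32*(80 - 18) - 1*10052/401346203 = 32*62 - 10052/401346203 = 1984 - 10052/401346203 = 796270856700/401346203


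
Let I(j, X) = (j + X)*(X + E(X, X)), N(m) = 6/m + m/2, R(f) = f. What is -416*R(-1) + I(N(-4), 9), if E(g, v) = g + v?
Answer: 1129/2 ≈ 564.50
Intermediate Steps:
N(m) = m/2 + 6/m (N(m) = 6/m + m*(½) = 6/m + m/2 = m/2 + 6/m)
I(j, X) = 3*X*(X + j) (I(j, X) = (j + X)*(X + (X + X)) = (X + j)*(X + 2*X) = (X + j)*(3*X) = 3*X*(X + j))
-416*R(-1) + I(N(-4), 9) = -416*(-1) + 3*9*(9 + ((½)*(-4) + 6/(-4))) = 416 + 3*9*(9 + (-2 + 6*(-¼))) = 416 + 3*9*(9 + (-2 - 3/2)) = 416 + 3*9*(9 - 7/2) = 416 + 3*9*(11/2) = 416 + 297/2 = 1129/2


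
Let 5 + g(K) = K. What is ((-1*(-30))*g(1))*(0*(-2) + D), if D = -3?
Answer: 360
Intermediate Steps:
g(K) = -5 + K
((-1*(-30))*g(1))*(0*(-2) + D) = ((-1*(-30))*(-5 + 1))*(0*(-2) - 3) = (30*(-4))*(0 - 3) = -120*(-3) = 360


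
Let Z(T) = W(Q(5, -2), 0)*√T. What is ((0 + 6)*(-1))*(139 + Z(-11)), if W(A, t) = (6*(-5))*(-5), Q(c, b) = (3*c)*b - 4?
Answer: -834 - 900*I*√11 ≈ -834.0 - 2985.0*I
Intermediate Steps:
Q(c, b) = -4 + 3*b*c (Q(c, b) = 3*b*c - 4 = -4 + 3*b*c)
W(A, t) = 150 (W(A, t) = -30*(-5) = 150)
Z(T) = 150*√T
((0 + 6)*(-1))*(139 + Z(-11)) = ((0 + 6)*(-1))*(139 + 150*√(-11)) = (6*(-1))*(139 + 150*(I*√11)) = -6*(139 + 150*I*√11) = -834 - 900*I*√11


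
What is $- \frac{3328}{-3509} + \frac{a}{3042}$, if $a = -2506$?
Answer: $\frac{665111}{5337189} \approx 0.12462$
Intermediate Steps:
$- \frac{3328}{-3509} + \frac{a}{3042} = - \frac{3328}{-3509} - \frac{2506}{3042} = \left(-3328\right) \left(- \frac{1}{3509}\right) - \frac{1253}{1521} = \frac{3328}{3509} - \frac{1253}{1521} = \frac{665111}{5337189}$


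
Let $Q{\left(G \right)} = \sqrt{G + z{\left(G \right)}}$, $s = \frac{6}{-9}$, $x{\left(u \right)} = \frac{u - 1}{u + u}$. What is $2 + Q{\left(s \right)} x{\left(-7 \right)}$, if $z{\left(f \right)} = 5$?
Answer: $2 + \frac{4 \sqrt{39}}{21} \approx 3.1895$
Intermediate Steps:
$x{\left(u \right)} = \frac{-1 + u}{2 u}$
$s = - \frac{2}{3}$ ($s = 6 \left(- \frac{1}{9}\right) = - \frac{2}{3} \approx -0.66667$)
$Q{\left(G \right)} = \sqrt{5 + G}$ ($Q{\left(G \right)} = \sqrt{G + 5} = \sqrt{5 + G}$)
$2 + Q{\left(s \right)} x{\left(-7 \right)} = 2 + \sqrt{5 - \frac{2}{3}} \frac{-1 - 7}{2 \left(-7\right)} = 2 + \sqrt{\frac{13}{3}} \cdot \frac{1}{2} \left(- \frac{1}{7}\right) \left(-8\right) = 2 + \frac{\sqrt{39}}{3} \cdot \frac{4}{7} = 2 + \frac{4 \sqrt{39}}{21}$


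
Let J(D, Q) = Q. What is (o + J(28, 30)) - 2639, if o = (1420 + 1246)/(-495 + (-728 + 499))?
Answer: -945791/362 ≈ -2612.7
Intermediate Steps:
o = -1333/362 (o = 2666/(-495 - 229) = 2666/(-724) = 2666*(-1/724) = -1333/362 ≈ -3.6823)
(o + J(28, 30)) - 2639 = (-1333/362 + 30) - 2639 = 9527/362 - 2639 = -945791/362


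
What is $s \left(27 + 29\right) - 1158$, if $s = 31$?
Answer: $578$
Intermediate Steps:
$s \left(27 + 29\right) - 1158 = 31 \left(27 + 29\right) - 1158 = 31 \cdot 56 - 1158 = 1736 - 1158 = 578$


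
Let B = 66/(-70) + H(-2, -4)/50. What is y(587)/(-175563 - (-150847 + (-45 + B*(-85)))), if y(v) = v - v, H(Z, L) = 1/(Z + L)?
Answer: 0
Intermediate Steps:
H(Z, L) = 1/(L + Z)
y(v) = 0
B = -1987/2100 (B = 66/(-70) + 1/(-4 - 2*50) = 66*(-1/70) + (1/50)/(-6) = -33/35 - 1/6*1/50 = -33/35 - 1/300 = -1987/2100 ≈ -0.94619)
y(587)/(-175563 - (-150847 + (-45 + B*(-85)))) = 0/(-175563 - (-150847 + (-45 - 1987/2100*(-85)))) = 0/(-175563 - (-150847 + (-45 + 33779/420))) = 0/(-175563 - (-150847 + 14879/420)) = 0/(-175563 - 1*(-63340861/420)) = 0/(-175563 + 63340861/420) = 0/(-10395599/420) = 0*(-420/10395599) = 0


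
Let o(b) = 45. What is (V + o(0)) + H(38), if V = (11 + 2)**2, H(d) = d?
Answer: 252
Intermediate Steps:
V = 169 (V = 13**2 = 169)
(V + o(0)) + H(38) = (169 + 45) + 38 = 214 + 38 = 252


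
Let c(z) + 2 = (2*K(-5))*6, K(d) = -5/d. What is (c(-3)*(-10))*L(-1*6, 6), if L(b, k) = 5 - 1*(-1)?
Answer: -600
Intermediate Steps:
L(b, k) = 6 (L(b, k) = 5 + 1 = 6)
c(z) = 10 (c(z) = -2 + (2*(-5/(-5)))*6 = -2 + (2*(-5*(-1/5)))*6 = -2 + (2*1)*6 = -2 + 2*6 = -2 + 12 = 10)
(c(-3)*(-10))*L(-1*6, 6) = (10*(-10))*6 = -100*6 = -600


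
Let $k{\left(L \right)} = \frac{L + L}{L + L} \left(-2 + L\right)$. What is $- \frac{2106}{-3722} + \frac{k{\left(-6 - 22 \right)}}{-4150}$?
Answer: $\frac{442578}{772315} \approx 0.57305$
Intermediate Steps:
$k{\left(L \right)} = -2 + L$ ($k{\left(L \right)} = \frac{2 L}{2 L} \left(-2 + L\right) = 2 L \frac{1}{2 L} \left(-2 + L\right) = 1 \left(-2 + L\right) = -2 + L$)
$- \frac{2106}{-3722} + \frac{k{\left(-6 - 22 \right)}}{-4150} = - \frac{2106}{-3722} + \frac{-2 - 28}{-4150} = \left(-2106\right) \left(- \frac{1}{3722}\right) + \left(-2 - 28\right) \left(- \frac{1}{4150}\right) = \frac{1053}{1861} - - \frac{3}{415} = \frac{1053}{1861} + \frac{3}{415} = \frac{442578}{772315}$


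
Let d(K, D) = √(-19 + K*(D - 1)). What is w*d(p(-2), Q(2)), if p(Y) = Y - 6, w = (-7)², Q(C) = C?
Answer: 147*I*√3 ≈ 254.61*I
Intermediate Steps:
w = 49
p(Y) = -6 + Y
d(K, D) = √(-19 + K*(-1 + D))
w*d(p(-2), Q(2)) = 49*√(-19 - (-6 - 2) + 2*(-6 - 2)) = 49*√(-19 - 1*(-8) + 2*(-8)) = 49*√(-19 + 8 - 16) = 49*√(-27) = 49*(3*I*√3) = 147*I*√3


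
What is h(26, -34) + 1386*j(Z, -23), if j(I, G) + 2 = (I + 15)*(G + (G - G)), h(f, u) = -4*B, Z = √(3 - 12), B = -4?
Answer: -480926 - 95634*I ≈ -4.8093e+5 - 95634.0*I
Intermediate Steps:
Z = 3*I (Z = √(-9) = 3*I ≈ 3.0*I)
h(f, u) = 16 (h(f, u) = -4*(-4) = 16)
j(I, G) = -2 + G*(15 + I) (j(I, G) = -2 + (I + 15)*(G + (G - G)) = -2 + (15 + I)*(G + 0) = -2 + (15 + I)*G = -2 + G*(15 + I))
h(26, -34) + 1386*j(Z, -23) = 16 + 1386*(-2 + 15*(-23) - 69*I) = 16 + 1386*(-2 - 345 - 69*I) = 16 + 1386*(-347 - 69*I) = 16 + (-480942 - 95634*I) = -480926 - 95634*I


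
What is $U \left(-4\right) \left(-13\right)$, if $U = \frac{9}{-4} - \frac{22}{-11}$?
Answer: $-13$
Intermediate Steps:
$U = - \frac{1}{4}$ ($U = 9 \left(- \frac{1}{4}\right) - -2 = - \frac{9}{4} + 2 = - \frac{1}{4} \approx -0.25$)
$U \left(-4\right) \left(-13\right) = \left(- \frac{1}{4}\right) \left(-4\right) \left(-13\right) = 1 \left(-13\right) = -13$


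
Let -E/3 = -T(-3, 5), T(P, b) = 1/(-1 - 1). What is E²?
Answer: 9/4 ≈ 2.2500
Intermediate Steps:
T(P, b) = -½ (T(P, b) = 1/(-2) = -½)
E = -3/2 (E = -(-3)*(-1)/2 = -3*½ = -3/2 ≈ -1.5000)
E² = (-3/2)² = 9/4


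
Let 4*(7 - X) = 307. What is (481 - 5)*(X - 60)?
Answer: -61761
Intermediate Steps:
X = -279/4 (X = 7 - ¼*307 = 7 - 307/4 = -279/4 ≈ -69.750)
(481 - 5)*(X - 60) = (481 - 5)*(-279/4 - 60) = 476*(-519/4) = -61761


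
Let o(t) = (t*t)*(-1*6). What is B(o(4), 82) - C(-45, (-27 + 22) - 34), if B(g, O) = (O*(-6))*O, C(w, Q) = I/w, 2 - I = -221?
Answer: -1815257/45 ≈ -40339.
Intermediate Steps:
I = 223 (I = 2 - 1*(-221) = 2 + 221 = 223)
o(t) = -6*t² (o(t) = t²*(-6) = -6*t²)
C(w, Q) = 223/w
B(g, O) = -6*O² (B(g, O) = (-6*O)*O = -6*O²)
B(o(4), 82) - C(-45, (-27 + 22) - 34) = -6*82² - 223/(-45) = -6*6724 - 223*(-1)/45 = -40344 - 1*(-223/45) = -40344 + 223/45 = -1815257/45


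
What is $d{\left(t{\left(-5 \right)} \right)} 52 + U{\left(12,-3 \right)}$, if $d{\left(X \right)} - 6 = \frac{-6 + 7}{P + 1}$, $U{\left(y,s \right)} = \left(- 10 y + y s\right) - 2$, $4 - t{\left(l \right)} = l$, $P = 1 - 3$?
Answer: $102$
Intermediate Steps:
$P = -2$ ($P = 1 - 3 = -2$)
$t{\left(l \right)} = 4 - l$
$U{\left(y,s \right)} = -2 - 10 y + s y$ ($U{\left(y,s \right)} = \left(- 10 y + s y\right) - 2 = -2 - 10 y + s y$)
$d{\left(X \right)} = 5$ ($d{\left(X \right)} = 6 + \frac{-6 + 7}{-2 + 1} = 6 + 1 \frac{1}{-1} = 6 + 1 \left(-1\right) = 6 - 1 = 5$)
$d{\left(t{\left(-5 \right)} \right)} 52 + U{\left(12,-3 \right)} = 5 \cdot 52 - 158 = 260 - 158 = 102$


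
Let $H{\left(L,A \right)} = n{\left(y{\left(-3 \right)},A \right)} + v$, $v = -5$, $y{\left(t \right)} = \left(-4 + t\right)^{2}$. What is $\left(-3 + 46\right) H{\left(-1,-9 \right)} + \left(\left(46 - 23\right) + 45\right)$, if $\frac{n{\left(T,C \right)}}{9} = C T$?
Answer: $-170814$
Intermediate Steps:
$n{\left(T,C \right)} = 9 C T$
$H{\left(L,A \right)} = -5 + 441 A$ ($H{\left(L,A \right)} = 9 A \left(-4 - 3\right)^{2} - 5 = 9 A \left(-7\right)^{2} - 5 = 9 A 49 - 5 = 441 A - 5 = -5 + 441 A$)
$\left(-3 + 46\right) H{\left(-1,-9 \right)} + \left(\left(46 - 23\right) + 45\right) = \left(-3 + 46\right) \left(-5 + 441 \left(-9\right)\right) + \left(\left(46 - 23\right) + 45\right) = 43 \left(-5 - 3969\right) + \left(23 + 45\right) = 43 \left(-3974\right) + 68 = -170882 + 68 = -170814$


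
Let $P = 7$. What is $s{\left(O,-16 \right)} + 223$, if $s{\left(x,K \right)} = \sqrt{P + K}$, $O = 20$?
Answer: $223 + 3 i \approx 223.0 + 3.0 i$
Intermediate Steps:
$s{\left(x,K \right)} = \sqrt{7 + K}$
$s{\left(O,-16 \right)} + 223 = \sqrt{7 - 16} + 223 = \sqrt{-9} + 223 = 3 i + 223 = 223 + 3 i$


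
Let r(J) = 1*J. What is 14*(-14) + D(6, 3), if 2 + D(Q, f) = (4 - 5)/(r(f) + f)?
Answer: -1189/6 ≈ -198.17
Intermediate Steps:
r(J) = J
D(Q, f) = -2 - 1/(2*f) (D(Q, f) = -2 + (4 - 5)/(f + f) = -2 - 1/(2*f))
14*(-14) + D(6, 3) = 14*(-14) + (-2 - ½/3) = -196 + (-2 - ½*⅓) = -196 + (-2 - ⅙) = -196 - 13/6 = -1189/6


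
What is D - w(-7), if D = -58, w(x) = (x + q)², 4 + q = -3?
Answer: -254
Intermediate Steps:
q = -7 (q = -4 - 3 = -7)
w(x) = (-7 + x)² (w(x) = (x - 7)² = (-7 + x)²)
D - w(-7) = -58 - (-7 - 7)² = -58 - 1*(-14)² = -58 - 1*196 = -58 - 196 = -254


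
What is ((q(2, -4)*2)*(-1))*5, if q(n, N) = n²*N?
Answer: 160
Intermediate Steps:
q(n, N) = N*n²
((q(2, -4)*2)*(-1))*5 = ((-4*2²*2)*(-1))*5 = ((-4*4*2)*(-1))*5 = (-16*2*(-1))*5 = -32*(-1)*5 = 32*5 = 160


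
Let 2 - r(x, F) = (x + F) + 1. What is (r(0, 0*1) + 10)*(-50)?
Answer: -550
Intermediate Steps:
r(x, F) = 1 - F - x (r(x, F) = 2 - ((x + F) + 1) = 2 - ((F + x) + 1) = 2 - (1 + F + x) = 2 + (-1 - F - x) = 1 - F - x)
(r(0, 0*1) + 10)*(-50) = ((1 - 0 - 1*0) + 10)*(-50) = ((1 - 1*0 + 0) + 10)*(-50) = ((1 + 0 + 0) + 10)*(-50) = (1 + 10)*(-50) = 11*(-50) = -550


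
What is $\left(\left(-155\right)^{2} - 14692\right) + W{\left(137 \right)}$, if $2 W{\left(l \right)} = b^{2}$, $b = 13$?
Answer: $\frac{18835}{2} \approx 9417.5$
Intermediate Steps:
$W{\left(l \right)} = \frac{169}{2}$ ($W{\left(l \right)} = \frac{13^{2}}{2} = \frac{1}{2} \cdot 169 = \frac{169}{2}$)
$\left(\left(-155\right)^{2} - 14692\right) + W{\left(137 \right)} = \left(\left(-155\right)^{2} - 14692\right) + \frac{169}{2} = \left(24025 - 14692\right) + \frac{169}{2} = 9333 + \frac{169}{2} = \frac{18835}{2}$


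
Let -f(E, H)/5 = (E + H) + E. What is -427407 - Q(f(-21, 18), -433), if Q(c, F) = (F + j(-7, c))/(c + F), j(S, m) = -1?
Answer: -133778825/313 ≈ -4.2741e+5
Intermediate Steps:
f(E, H) = -10*E - 5*H (f(E, H) = -5*((E + H) + E) = -5*(H + 2*E) = -10*E - 5*H)
Q(c, F) = (-1 + F)/(F + c) (Q(c, F) = (F - 1)/(c + F) = (-1 + F)/(F + c))
-427407 - Q(f(-21, 18), -433) = -427407 - (-1 - 433)/(-433 + (-10*(-21) - 5*18)) = -427407 - (-434)/(-433 + (210 - 90)) = -427407 - (-434)/(-433 + 120) = -427407 - (-434)/(-313) = -427407 - (-1)*(-434)/313 = -427407 - 1*434/313 = -427407 - 434/313 = -133778825/313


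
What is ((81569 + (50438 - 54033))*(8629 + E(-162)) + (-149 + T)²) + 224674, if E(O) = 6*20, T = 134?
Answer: 682419425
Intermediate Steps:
E(O) = 120
((81569 + (50438 - 54033))*(8629 + E(-162)) + (-149 + T)²) + 224674 = ((81569 + (50438 - 54033))*(8629 + 120) + (-149 + 134)²) + 224674 = ((81569 - 3595)*8749 + (-15)²) + 224674 = (77974*8749 + 225) + 224674 = (682194526 + 225) + 224674 = 682194751 + 224674 = 682419425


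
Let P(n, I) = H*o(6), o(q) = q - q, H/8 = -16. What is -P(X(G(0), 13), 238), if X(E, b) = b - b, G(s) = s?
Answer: 0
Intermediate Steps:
H = -128 (H = 8*(-16) = -128)
o(q) = 0
X(E, b) = 0
P(n, I) = 0 (P(n, I) = -128*0 = 0)
-P(X(G(0), 13), 238) = -1*0 = 0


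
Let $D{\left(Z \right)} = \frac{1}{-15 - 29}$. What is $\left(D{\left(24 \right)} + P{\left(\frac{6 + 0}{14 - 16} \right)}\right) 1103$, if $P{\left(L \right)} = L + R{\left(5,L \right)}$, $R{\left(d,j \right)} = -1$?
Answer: $- \frac{195231}{44} \approx -4437.1$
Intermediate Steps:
$D{\left(Z \right)} = - \frac{1}{44}$ ($D{\left(Z \right)} = \frac{1}{-44} = - \frac{1}{44}$)
$P{\left(L \right)} = -1 + L$ ($P{\left(L \right)} = L - 1 = -1 + L$)
$\left(D{\left(24 \right)} + P{\left(\frac{6 + 0}{14 - 16} \right)}\right) 1103 = \left(- \frac{1}{44} + \left(-1 + \frac{6 + 0}{14 - 16}\right)\right) 1103 = \left(- \frac{1}{44} + \left(-1 + \frac{6}{-2}\right)\right) 1103 = \left(- \frac{1}{44} + \left(-1 + 6 \left(- \frac{1}{2}\right)\right)\right) 1103 = \left(- \frac{1}{44} - 4\right) 1103 = \left(- \frac{177}{44}\right) 1103 = - \frac{195231}{44}$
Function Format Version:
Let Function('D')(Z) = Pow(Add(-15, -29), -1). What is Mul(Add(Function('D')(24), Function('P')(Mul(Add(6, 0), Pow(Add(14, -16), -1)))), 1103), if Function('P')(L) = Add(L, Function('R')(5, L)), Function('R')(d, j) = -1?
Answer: Rational(-195231, 44) ≈ -4437.1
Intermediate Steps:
Function('D')(Z) = Rational(-1, 44) (Function('D')(Z) = Pow(-44, -1) = Rational(-1, 44))
Function('P')(L) = Add(-1, L) (Function('P')(L) = Add(L, -1) = Add(-1, L))
Mul(Add(Function('D')(24), Function('P')(Mul(Add(6, 0), Pow(Add(14, -16), -1)))), 1103) = Mul(Add(Rational(-1, 44), Add(-1, Mul(Add(6, 0), Pow(Add(14, -16), -1)))), 1103) = Mul(Add(Rational(-1, 44), Add(-1, Mul(6, Pow(-2, -1)))), 1103) = Mul(Add(Rational(-1, 44), Add(-1, Mul(6, Rational(-1, 2)))), 1103) = Mul(Add(Rational(-1, 44), Add(-1, -3)), 1103) = Mul(Add(Rational(-1, 44), -4), 1103) = Mul(Rational(-177, 44), 1103) = Rational(-195231, 44)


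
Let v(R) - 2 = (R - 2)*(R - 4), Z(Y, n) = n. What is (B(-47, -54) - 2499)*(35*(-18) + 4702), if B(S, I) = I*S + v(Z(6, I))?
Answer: 13392808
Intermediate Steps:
v(R) = 2 + (-4 + R)*(-2 + R) (v(R) = 2 + (R - 2)*(R - 4) = 2 + (-2 + R)*(-4 + R) = 2 + (-4 + R)*(-2 + R))
B(S, I) = 10 + I² - 6*I + I*S (B(S, I) = I*S + (10 + I² - 6*I) = 10 + I² - 6*I + I*S)
(B(-47, -54) - 2499)*(35*(-18) + 4702) = ((10 + (-54)² - 6*(-54) - 54*(-47)) - 2499)*(35*(-18) + 4702) = ((10 + 2916 + 324 + 2538) - 2499)*(-630 + 4702) = (5788 - 2499)*4072 = 3289*4072 = 13392808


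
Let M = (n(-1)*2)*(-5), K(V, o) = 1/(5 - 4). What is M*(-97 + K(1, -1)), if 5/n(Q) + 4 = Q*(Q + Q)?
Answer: -2400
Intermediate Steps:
n(Q) = 5/(-4 + 2*Q²) (n(Q) = 5/(-4 + Q*(Q + Q)) = 5/(-4 + Q*(2*Q)) = 5/(-4 + 2*Q²))
K(V, o) = 1 (K(V, o) = 1/1 = 1)
M = 25 (M = ((5/(2*(-2 + (-1)²)))*2)*(-5) = ((5/(2*(-2 + 1)))*2)*(-5) = (((5/2)/(-1))*2)*(-5) = (((5/2)*(-1))*2)*(-5) = -5/2*2*(-5) = -5*(-5) = 25)
M*(-97 + K(1, -1)) = 25*(-97 + 1) = 25*(-96) = -2400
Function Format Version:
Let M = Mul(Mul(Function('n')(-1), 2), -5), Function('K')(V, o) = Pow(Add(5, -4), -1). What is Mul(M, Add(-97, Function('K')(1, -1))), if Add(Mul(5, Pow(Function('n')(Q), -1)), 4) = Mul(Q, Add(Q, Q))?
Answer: -2400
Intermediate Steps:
Function('n')(Q) = Mul(5, Pow(Add(-4, Mul(2, Pow(Q, 2))), -1)) (Function('n')(Q) = Mul(5, Pow(Add(-4, Mul(Q, Add(Q, Q))), -1)) = Mul(5, Pow(Add(-4, Mul(Q, Mul(2, Q))), -1)) = Mul(5, Pow(Add(-4, Mul(2, Pow(Q, 2))), -1)))
Function('K')(V, o) = 1 (Function('K')(V, o) = Pow(1, -1) = 1)
M = 25 (M = Mul(Mul(Mul(Rational(5, 2), Pow(Add(-2, Pow(-1, 2)), -1)), 2), -5) = Mul(Mul(Mul(Rational(5, 2), Pow(Add(-2, 1), -1)), 2), -5) = Mul(Mul(Mul(Rational(5, 2), Pow(-1, -1)), 2), -5) = Mul(Mul(Mul(Rational(5, 2), -1), 2), -5) = Mul(Mul(Rational(-5, 2), 2), -5) = Mul(-5, -5) = 25)
Mul(M, Add(-97, Function('K')(1, -1))) = Mul(25, Add(-97, 1)) = Mul(25, -96) = -2400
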